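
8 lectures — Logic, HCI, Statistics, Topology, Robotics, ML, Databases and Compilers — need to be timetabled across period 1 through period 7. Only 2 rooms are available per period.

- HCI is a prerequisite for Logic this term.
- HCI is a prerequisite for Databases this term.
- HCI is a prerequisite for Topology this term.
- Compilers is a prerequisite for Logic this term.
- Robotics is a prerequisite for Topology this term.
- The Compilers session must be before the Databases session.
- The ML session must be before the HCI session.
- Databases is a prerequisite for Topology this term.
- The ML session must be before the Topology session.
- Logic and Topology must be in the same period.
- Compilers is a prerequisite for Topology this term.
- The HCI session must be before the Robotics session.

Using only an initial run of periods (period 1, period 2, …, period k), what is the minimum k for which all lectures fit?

The precedence chain requires at least 4 distinct periods.
With at most 2 per period and 8 lectures, at least 4 periods are needed.
4 works (last occupied period: period 4): for example Databases -> period 3, ML -> period 1, HCI -> period 2, Compilers -> period 1, Statistics -> period 2, Robotics -> period 3, Logic -> period 4, Topology -> period 4.

4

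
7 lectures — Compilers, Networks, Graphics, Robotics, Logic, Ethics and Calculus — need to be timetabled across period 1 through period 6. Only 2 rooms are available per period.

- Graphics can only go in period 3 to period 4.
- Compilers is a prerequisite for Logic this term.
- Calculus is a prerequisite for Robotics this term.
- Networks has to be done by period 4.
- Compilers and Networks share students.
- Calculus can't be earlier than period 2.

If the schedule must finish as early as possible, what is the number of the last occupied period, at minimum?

4

The precedence chain requires at least 2 distinct periods.
With at most 2 per period and 7 lectures, at least 4 periods are needed.
Graphics can't be placed before period 3, so the schedule must run through at least period 3.
4 works (last occupied period: period 4): for example Ethics=period 1; Compilers=period 1; Robotics=period 3; Graphics=period 3; Networks=period 4; Calculus=period 2; Logic=period 2.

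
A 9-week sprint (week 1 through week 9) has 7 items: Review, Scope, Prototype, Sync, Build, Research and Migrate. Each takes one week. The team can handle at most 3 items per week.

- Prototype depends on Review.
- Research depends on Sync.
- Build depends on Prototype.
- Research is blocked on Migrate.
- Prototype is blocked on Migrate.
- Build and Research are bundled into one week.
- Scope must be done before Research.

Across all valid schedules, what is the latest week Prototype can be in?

Precedence pushes Prototype to at least week 2; downstream work caps Prototype at week 8.
Prototype at week 8 is achievable: Scope in week 1; Sync in week 2; Build in week 9; Migrate in week 1; Research in week 9; Prototype in week 8; Review in week 1.

week 8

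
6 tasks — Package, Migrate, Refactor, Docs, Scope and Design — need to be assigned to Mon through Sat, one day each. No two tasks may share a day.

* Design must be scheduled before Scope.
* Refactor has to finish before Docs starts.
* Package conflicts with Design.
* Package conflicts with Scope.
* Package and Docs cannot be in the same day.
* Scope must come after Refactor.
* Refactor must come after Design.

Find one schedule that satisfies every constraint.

Package -> Fri, Refactor -> Tue, Scope -> Wed, Design -> Mon, Migrate -> Sat, Docs -> Thu

Checking: Design(Mon) before Scope(Wed); Refactor(Tue) before Scope(Wed); Design(Mon) before Refactor(Tue); Refactor(Tue) before Docs(Thu); Package(Fri) != Design(Mon); Package(Fri) != Docs(Thu); Package(Fri) != Scope(Wed); max 1 per day (cap 1).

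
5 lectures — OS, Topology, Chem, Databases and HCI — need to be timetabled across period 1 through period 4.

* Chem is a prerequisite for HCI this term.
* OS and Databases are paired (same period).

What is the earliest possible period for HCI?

Precedence pushes HCI to at least period 2.
HCI at period 2 is achievable: Topology=period 1, HCI=period 2, OS=period 1, Chem=period 1, Databases=period 1.

period 2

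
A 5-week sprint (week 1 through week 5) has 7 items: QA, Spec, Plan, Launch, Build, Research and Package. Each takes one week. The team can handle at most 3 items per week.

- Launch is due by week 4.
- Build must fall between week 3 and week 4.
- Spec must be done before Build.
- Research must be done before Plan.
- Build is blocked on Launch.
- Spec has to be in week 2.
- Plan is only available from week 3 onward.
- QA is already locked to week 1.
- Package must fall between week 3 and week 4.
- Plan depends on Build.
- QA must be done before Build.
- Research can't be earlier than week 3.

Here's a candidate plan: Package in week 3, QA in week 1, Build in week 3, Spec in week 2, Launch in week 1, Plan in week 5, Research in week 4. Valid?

Yes, all constraints hold

Research can't be earlier than week 3 — holds.
Build must fall between week 3 and week 4 — holds.
Launch is due by week 4 — holds.
Research must be done before Plan — holds.
Spec has to be in week 2 — holds.
Plan depends on Build — holds.
QA is already locked to week 1 — holds.
Spec must be done before Build — holds.
Build is blocked on Launch — holds.
The team can handle at most 3 items per week — holds.
Plan is only available from week 3 onward — holds.
QA must be done before Build — holds.
Package must fall between week 3 and week 4 — holds.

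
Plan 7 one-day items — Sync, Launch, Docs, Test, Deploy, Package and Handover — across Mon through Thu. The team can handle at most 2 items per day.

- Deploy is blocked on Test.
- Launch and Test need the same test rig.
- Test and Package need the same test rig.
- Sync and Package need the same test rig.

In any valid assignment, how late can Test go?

Downstream work caps Test at Wed.
Test at Wed is achievable: Test -> Wed; Package -> Tue; Deploy -> Thu; Handover -> Wed; Docs -> Tue; Launch -> Mon; Sync -> Mon.

Wed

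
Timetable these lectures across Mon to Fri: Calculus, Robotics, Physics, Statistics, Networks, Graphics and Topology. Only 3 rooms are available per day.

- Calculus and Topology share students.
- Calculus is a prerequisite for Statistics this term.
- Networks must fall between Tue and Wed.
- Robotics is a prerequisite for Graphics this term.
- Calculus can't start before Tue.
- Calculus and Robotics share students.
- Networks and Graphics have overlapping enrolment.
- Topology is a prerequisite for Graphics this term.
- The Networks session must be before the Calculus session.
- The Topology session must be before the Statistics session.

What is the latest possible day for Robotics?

Thu

Downstream work caps Robotics at Thu.
Robotics at Thu is achievable: Networks in Tue; Graphics in Fri; Statistics in Thu; Calculus in Wed; Physics in Mon; Robotics in Thu; Topology in Mon.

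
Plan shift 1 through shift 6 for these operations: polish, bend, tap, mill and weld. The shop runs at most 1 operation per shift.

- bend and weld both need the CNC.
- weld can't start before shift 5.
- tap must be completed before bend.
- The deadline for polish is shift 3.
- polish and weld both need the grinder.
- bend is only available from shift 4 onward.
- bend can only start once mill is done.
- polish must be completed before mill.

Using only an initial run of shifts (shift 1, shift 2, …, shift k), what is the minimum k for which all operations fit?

The precedence chain requires at least 3 distinct shifts.
With at most 1 per shift and 5 operations, at least 5 shifts are needed.
weld can't be placed before shift 5, so the schedule must run through at least shift 5.
5 works (last occupied shift: shift 5): for example polish -> shift 1, tap -> shift 3, weld -> shift 5, mill -> shift 2, bend -> shift 4.

5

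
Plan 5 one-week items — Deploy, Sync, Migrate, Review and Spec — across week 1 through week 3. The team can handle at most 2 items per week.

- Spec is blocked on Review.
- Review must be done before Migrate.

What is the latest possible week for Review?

week 2

Downstream work caps Review at week 2.
Review at week 2 is achievable: Sync -> week 1; Migrate -> week 3; Review -> week 2; Deploy -> week 1; Spec -> week 3.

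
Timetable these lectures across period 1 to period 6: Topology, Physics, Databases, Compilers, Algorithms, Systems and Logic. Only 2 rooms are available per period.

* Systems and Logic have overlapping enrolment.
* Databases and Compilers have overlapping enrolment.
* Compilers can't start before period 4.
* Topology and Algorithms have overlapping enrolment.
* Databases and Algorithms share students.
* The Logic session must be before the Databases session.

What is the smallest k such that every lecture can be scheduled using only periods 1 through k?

The precedence chain requires at least 2 distinct periods.
With at most 2 per period and 7 lectures, at least 4 periods are needed.
Compilers can't be placed before period 4, so the schedule must run through at least period 4.
4 works (last occupied period: period 4): for example Databases=period 2; Systems=period 3; Algorithms=period 3; Physics=period 2; Topology=period 1; Logic=period 1; Compilers=period 4.

4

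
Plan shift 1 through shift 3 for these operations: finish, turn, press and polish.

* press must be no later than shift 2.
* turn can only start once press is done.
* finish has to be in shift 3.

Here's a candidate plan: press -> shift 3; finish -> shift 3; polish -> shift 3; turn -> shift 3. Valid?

Invalid. press must be no later than shift 2.

turn can only start once press is done — violated.
press must be no later than shift 2 — violated.
finish has to be in shift 3 — holds.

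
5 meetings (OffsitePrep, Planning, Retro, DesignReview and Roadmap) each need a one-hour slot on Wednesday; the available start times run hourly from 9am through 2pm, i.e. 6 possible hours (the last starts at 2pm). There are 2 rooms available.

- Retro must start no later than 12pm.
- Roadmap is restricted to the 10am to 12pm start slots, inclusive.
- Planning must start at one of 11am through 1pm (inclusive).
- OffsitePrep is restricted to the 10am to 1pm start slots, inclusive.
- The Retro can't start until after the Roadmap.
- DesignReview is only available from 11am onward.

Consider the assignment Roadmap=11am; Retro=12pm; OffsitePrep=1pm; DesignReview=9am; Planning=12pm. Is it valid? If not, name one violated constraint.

Roadmap is restricted to the 10am to 12pm start slots, inclusive — holds.
The Retro can't start until after the Roadmap — holds.
Planning must start at one of 11am through 1pm (inclusive) — holds.
OffsitePrep is restricted to the 10am to 1pm start slots, inclusive — holds.
Retro must start no later than 12pm — holds.
There are 2 rooms available — holds.
DesignReview is only available from 11am onward — violated.

No — it violates: DesignReview is only available from 11am onward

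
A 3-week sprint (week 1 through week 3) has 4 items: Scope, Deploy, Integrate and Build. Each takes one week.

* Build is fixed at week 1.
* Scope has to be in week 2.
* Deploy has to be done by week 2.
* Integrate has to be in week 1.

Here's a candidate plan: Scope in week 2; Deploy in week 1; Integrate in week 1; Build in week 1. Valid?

Deploy has to be done by week 2 — holds.
Scope has to be in week 2 — holds.
Integrate has to be in week 1 — holds.
Build is fixed at week 1 — holds.

Valid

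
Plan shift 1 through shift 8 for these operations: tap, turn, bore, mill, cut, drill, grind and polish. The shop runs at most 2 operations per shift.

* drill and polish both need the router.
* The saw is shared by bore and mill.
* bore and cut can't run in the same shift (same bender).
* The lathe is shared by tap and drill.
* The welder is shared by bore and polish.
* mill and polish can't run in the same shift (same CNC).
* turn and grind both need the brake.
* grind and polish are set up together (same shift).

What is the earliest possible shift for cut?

cut at shift 1 is achievable: mill=shift 3, drill=shift 3, tap=shift 1, turn=shift 2, cut=shift 1, polish=shift 4, grind=shift 4, bore=shift 2.

shift 1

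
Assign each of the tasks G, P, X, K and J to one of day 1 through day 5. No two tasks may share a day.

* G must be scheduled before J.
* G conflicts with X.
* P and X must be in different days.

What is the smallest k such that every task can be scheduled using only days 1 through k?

The precedence chain requires at least 2 distinct days.
With at most 1 per day and 5 tasks, at least 5 days are needed.
5 works (last occupied day: day 5): for example X -> day 4, J -> day 2, P -> day 3, G -> day 1, K -> day 5.

5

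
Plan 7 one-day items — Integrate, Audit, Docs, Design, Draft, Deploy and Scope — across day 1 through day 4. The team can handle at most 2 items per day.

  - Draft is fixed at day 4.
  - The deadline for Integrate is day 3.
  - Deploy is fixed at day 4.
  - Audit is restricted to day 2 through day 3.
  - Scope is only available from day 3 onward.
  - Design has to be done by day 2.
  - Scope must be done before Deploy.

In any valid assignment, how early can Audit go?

Audit is available from day 2; Audit's own window allows nothing later than day 3.
Audit at day 2 is achievable: Deploy=day 4, Docs=day 2, Integrate=day 1, Audit=day 2, Scope=day 3, Draft=day 4, Design=day 1.

day 2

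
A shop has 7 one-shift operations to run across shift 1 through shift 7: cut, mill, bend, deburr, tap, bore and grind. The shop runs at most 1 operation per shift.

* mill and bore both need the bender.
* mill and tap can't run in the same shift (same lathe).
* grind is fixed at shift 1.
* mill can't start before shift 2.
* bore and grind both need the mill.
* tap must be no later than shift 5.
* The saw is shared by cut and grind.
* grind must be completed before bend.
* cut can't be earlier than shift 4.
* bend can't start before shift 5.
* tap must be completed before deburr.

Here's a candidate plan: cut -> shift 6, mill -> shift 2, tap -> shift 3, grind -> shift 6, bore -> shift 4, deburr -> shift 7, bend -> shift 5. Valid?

cut can't be earlier than shift 4 — holds.
The shop runs at most 1 operation per shift — violated.
bore and grind both need the mill — holds.
tap must be no later than shift 5 — holds.
bend can't start before shift 5 — holds.
tap must be completed before deburr — holds.
grind must be completed before bend — violated.
grind is fixed at shift 1 — violated.
mill and tap can't run in the same shift (same lathe) — holds.
mill and bore both need the bender — holds.
mill can't start before shift 2 — holds.
The saw is shared by cut and grind — violated.

Invalid. The saw is shared by cut and grind.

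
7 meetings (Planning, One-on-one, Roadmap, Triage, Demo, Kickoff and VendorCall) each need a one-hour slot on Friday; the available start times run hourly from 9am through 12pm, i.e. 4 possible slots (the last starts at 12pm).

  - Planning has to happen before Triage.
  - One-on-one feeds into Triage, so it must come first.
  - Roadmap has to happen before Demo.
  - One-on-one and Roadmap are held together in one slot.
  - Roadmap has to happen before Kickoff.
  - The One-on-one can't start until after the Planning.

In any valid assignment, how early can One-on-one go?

Precedence pushes One-on-one to at least 10am; downstream work caps One-on-one at 11am.
One-on-one at 10am is achievable: Roadmap -> 10am, VendorCall -> 9am, Triage -> 11am, Planning -> 9am, Kickoff -> 11am, Demo -> 11am, One-on-one -> 10am.

10am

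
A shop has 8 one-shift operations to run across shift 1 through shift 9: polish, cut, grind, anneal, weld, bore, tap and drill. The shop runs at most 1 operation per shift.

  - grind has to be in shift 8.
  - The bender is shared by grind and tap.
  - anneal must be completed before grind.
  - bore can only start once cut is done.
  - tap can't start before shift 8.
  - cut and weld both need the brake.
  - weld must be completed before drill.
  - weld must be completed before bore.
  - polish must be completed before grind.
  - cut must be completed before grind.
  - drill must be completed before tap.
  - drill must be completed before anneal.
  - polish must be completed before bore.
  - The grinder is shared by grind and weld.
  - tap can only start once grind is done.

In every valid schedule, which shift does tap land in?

shift 9

tap's window is shift 8–shift 9.
grind is fixed at shift 8, and tap can't share a shift with grind.
So tap must be shift 9.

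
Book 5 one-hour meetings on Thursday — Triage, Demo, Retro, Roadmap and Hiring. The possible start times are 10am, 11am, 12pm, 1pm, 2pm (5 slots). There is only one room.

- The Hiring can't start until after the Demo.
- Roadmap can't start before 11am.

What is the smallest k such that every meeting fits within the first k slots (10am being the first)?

5

The precedence chain requires at least 2 distinct slots.
With at most 1 per slot and 5 meetings, at least 5 slots are needed.
5 works (last occupied slot: 2pm): for example Roadmap=11am, Triage=1pm, Retro=2pm, Demo=10am, Hiring=12pm.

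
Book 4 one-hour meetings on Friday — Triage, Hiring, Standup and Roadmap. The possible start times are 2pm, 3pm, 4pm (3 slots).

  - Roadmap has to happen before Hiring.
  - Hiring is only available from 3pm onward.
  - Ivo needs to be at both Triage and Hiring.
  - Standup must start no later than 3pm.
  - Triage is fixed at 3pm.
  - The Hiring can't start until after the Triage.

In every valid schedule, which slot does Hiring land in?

4pm

Hiring's window is 3pm–4pm.
Triage is fixed at 3pm, and Hiring can't share a slot with Triage.
So Hiring must be 4pm.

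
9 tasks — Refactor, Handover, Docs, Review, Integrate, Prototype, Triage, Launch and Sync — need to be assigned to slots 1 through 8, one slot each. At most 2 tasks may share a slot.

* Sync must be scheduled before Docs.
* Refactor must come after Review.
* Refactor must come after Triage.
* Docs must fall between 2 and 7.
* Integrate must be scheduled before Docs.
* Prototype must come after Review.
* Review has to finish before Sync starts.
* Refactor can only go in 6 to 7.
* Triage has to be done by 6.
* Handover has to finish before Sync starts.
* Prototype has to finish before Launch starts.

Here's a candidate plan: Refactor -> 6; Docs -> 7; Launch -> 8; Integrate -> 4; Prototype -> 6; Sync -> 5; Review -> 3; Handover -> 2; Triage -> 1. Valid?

Integrate must be scheduled before Docs — holds.
Handover has to finish before Sync starts — holds.
Triage has to be done by 6 — holds.
Review has to finish before Sync starts — holds.
Prototype has to finish before Launch starts — holds.
Refactor can only go in 6 to 7 — holds.
Sync must be scheduled before Docs — holds.
Docs must fall between 2 and 7 — holds.
Refactor must come after Triage — holds.
Prototype must come after Review — holds.
Refactor must come after Review — holds.
At most 2 tasks may share a slot — holds.

Valid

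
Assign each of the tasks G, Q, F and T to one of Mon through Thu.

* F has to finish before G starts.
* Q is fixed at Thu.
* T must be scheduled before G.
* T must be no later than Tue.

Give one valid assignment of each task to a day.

F in Mon, G in Tue, T in Mon, Q in Thu

Checking: F(Mon) before G(Tue); T(Mon) before G(Tue); T=Mon in [Mon,Tue]; Q=Thu in [Thu,Thu].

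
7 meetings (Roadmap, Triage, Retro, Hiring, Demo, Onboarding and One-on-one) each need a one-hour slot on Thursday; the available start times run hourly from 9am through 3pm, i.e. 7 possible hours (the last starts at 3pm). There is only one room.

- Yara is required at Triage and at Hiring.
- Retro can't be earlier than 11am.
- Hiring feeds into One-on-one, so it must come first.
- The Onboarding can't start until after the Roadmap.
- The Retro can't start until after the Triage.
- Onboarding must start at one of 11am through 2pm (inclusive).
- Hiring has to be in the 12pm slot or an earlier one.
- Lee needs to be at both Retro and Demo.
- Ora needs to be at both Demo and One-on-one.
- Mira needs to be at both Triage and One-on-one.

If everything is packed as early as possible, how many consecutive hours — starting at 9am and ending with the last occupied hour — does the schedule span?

The precedence chain requires at least 2 distinct hours.
With at most 1 per hour and 7 meetings, at least 7 hours are needed.
Retro can't be placed before 11am — that is hour 3 counting from 9am — so the schedule must run through at least 3 hours.
7 works (last occupied hour: 3pm): for example Onboarding -> 11am; Demo -> 3pm; Roadmap -> 10am; Hiring -> 9am; Retro -> 1pm; Triage -> 12pm; One-on-one -> 2pm.

7 hours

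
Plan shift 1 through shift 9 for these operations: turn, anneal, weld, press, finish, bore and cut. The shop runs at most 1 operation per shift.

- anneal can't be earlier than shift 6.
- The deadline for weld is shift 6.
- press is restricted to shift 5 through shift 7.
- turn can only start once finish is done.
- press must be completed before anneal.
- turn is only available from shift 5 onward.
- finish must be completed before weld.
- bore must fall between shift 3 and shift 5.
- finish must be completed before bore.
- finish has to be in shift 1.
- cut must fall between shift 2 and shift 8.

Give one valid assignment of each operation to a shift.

turn -> shift 7, finish -> shift 1, bore -> shift 3, press -> shift 5, cut -> shift 4, weld -> shift 2, anneal -> shift 6

Checking: finish(shift 1) before turn(shift 7); finish(shift 1) before weld(shift 2); press(shift 5) before anneal(shift 6); finish(shift 1) before bore(shift 3); bore=shift 3 in [shift 3,shift 5]; weld=shift 2 in [shift 1,shift 6]; cut=shift 4 in [shift 2,shift 8]; finish=shift 1 in [shift 1,shift 1]; press=shift 5 in [shift 5,shift 7]; anneal=shift 6 in [shift 6,shift 9]; turn=shift 7 in [shift 5,shift 9]; max 1 per shift (cap 1).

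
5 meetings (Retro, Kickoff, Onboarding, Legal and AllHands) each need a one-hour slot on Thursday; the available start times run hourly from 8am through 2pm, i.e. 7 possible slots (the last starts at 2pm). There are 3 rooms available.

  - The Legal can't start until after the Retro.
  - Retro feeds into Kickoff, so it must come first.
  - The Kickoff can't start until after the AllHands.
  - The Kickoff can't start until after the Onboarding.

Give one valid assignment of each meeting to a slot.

Retro -> 8am; Legal -> 9am; Kickoff -> 9am; Onboarding -> 8am; AllHands -> 8am

Checking: Onboarding(8am) before Kickoff(9am); AllHands(8am) before Kickoff(9am); Retro(8am) before Legal(9am); Retro(8am) before Kickoff(9am); max 3 per slot (cap 3).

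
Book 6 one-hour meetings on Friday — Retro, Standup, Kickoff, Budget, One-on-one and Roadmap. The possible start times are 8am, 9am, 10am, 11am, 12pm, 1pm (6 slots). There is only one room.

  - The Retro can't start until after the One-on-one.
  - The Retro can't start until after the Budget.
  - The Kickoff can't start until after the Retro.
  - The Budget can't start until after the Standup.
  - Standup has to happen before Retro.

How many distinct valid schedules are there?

Splitting on Retro: it can be 11am (6), 12pm (12). Listing each branch's schedules as (Standup, Kickoff, Budget, One-on-one, Roadmap):
Retro=11am: (8am,12pm,9am,10am,1pm) (8am,12pm,10am,9am,1pm) (8am,1pm,9am,10am,12pm) (8am,1pm,10am,9am,12pm) (9am,12pm,10am,8am,1pm) (9am,1pm,10am,8am,12pm) — 6.
Retro=12pm: (8am,1pm,9am,10am,11am) (8am,1pm,9am,11am,10am) (8am,1pm,10am,9am,11am) (8am,1pm,10am,11am,9am) (8am,1pm,11am,9am,10am) (8am,1pm,11am,10am,9am) (9am,1pm,10am,8am,11am) (9am,1pm,10am,11am,8am) (9am,1pm,11am,8am,10am) (9am,1pm,11am,10am,8am) (10am,1pm,11am,8am,9am) (10am,1pm,11am,9am,8am) — 12.
Summing: 6 + 12 = 18.

18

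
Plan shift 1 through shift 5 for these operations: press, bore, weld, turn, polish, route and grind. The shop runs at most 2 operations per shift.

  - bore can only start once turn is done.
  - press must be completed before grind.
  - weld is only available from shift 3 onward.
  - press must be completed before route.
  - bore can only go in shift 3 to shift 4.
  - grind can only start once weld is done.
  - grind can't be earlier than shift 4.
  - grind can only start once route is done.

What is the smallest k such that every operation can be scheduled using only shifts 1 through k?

4

The precedence chain requires at least 3 distinct shifts.
With at most 2 per shift and 7 operations, at least 4 shifts are needed.
grind can't be placed before shift 4, so the schedule must run through at least shift 4.
4 works (last occupied shift: shift 4): for example grind in shift 4; press in shift 1; route in shift 2; turn in shift 1; polish in shift 2; weld in shift 3; bore in shift 3.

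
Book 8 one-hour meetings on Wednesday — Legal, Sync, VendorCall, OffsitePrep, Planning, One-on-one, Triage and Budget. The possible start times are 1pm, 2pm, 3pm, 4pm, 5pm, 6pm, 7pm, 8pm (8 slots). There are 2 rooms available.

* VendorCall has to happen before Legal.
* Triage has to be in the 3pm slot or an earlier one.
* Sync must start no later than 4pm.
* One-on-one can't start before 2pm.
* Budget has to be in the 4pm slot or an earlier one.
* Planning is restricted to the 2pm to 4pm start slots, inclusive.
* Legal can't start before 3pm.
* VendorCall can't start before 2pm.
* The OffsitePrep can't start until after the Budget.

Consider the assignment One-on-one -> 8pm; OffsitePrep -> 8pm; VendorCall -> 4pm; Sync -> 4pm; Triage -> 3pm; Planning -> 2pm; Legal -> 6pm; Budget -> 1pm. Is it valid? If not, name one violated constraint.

Yes

Planning is restricted to the 2pm to 4pm start slots, inclusive — holds.
The OffsitePrep can't start until after the Budget — holds.
Triage has to be in the 3pm slot or an earlier one — holds.
VendorCall has to happen before Legal — holds.
One-on-one can't start before 2pm — holds.
There are 2 rooms available — holds.
Sync must start no later than 4pm — holds.
VendorCall can't start before 2pm — holds.
Legal can't start before 3pm — holds.
Budget has to be in the 4pm slot or an earlier one — holds.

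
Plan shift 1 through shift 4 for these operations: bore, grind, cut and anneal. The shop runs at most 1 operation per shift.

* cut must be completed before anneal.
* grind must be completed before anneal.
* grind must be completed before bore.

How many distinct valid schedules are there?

5

Splitting on bore: it can be shift 2 (1), shift 3 (2), shift 4 (2). Listing each branch's schedules as (grind, cut, anneal) by shift number:
bore=shift 2: (1,3,4) — 1.
bore=shift 3: (1,2,4) (2,1,4) — 2.
bore=shift 4: (1,2,3) (2,1,3) — 2.
Summing: 1 + 2 + 2 = 5.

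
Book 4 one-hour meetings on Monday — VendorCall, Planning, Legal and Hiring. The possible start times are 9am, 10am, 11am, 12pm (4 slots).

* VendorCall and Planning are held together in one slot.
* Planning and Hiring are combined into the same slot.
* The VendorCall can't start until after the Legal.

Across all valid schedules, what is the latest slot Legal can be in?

Downstream work caps Legal at 11am.
Legal at 11am is achievable: VendorCall in 12pm, Hiring in 12pm, Planning in 12pm, Legal in 11am.

11am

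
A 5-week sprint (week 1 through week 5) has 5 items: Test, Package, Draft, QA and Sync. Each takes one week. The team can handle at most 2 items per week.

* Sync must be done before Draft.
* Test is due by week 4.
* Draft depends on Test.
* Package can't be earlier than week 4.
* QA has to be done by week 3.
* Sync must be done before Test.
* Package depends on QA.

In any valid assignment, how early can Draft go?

week 3

Precedence pushes Draft to at least week 3.
Draft at week 3 is achievable: QA in week 1; Sync in week 1; Package in week 4; Draft in week 3; Test in week 2.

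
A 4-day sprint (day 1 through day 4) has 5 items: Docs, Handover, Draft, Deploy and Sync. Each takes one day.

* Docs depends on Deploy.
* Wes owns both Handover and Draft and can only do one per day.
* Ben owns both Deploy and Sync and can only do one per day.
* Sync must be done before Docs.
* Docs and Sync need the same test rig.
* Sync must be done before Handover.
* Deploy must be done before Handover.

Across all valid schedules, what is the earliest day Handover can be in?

Precedence pushes Handover to at least day 2.
Handover at day 3 is achievable: Sync -> day 2; Draft -> day 1; Deploy -> day 1; Handover -> day 3; Docs -> day 3.
Nothing earlier works — the conflict constraints rule out every day before day 3.

day 3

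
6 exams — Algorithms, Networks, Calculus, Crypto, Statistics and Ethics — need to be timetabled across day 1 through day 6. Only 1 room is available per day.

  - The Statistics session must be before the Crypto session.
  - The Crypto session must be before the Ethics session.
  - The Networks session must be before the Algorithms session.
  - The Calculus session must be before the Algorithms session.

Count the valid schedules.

Splitting on Algorithms: it can be day 3 (2), day 4 (6), day 5 (12), day 6 (20). Listing each branch's schedules as (Networks, Calculus, Crypto, Statistics, Ethics) by day number:
Algorithms=day 3: (1,2,5,4,6) (2,1,5,4,6) — 2.
Algorithms=day 4: (1,2,5,3,6) (1,3,5,2,6) (2,1,5,3,6) (2,3,5,1,6) (3,1,5,2,6) (3,2,5,1,6) — 6.
Algorithms=day 5: (1,2,4,3,6) (1,3,4,2,6) (1,4,3,2,6) (2,1,4,3,6) (2,3,4,1,6) (2,4,3,1,6) (3,1,4,2,6) (3,2,4,1,6) (3,4,2,1,6) (4,1,3,2,6) (4,2,3,1,6) (4,3,2,1,6) — 12.
Algorithms=day 6: (1,2,4,3,5) (1,3,4,2,5) (1,4,3,2,5) (1,5,3,2,4) (2,1,4,3,5) (2,3,4,1,5) (2,4,3,1,5) (2,5,3,1,4) (3,1,4,2,5) (3,2,4,1,5) (3,4,2,1,5) (3,5,2,1,4) (4,1,3,2,5) (4,2,3,1,5) (4,3,2,1,5) (4,5,2,1,3) (5,1,3,2,4) (5,2,3,1,4) (5,3,2,1,4) (5,4,2,1,3) — 20.
Summing: 2 + 6 + 12 + 20 = 40.

40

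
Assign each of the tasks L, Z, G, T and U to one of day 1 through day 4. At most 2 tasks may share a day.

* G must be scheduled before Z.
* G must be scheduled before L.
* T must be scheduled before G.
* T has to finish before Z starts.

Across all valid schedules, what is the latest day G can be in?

Precedence pushes G to at least day 2; downstream work caps G at day 3.
G at day 3 is achievable: G=day 3, U=day 1, L=day 4, Z=day 4, T=day 1.

day 3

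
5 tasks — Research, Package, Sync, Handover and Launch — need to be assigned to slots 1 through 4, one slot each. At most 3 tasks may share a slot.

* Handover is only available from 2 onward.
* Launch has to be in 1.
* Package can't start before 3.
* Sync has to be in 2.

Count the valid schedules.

24

Splitting on Research: it can be 1 (6), 2 (6), 3 (6), 4 (6). Listing each branch's schedules as (Package, Sync, Handover, Launch):
Research=1: (3,2,2,1) (3,2,3,1) (3,2,4,1) (4,2,2,1) (4,2,3,1) (4,2,4,1) — 6.
Research=2: (3,2,2,1) (3,2,3,1) (3,2,4,1) (4,2,2,1) (4,2,3,1) (4,2,4,1) — 6.
Research=3: (3,2,2,1) (3,2,3,1) (3,2,4,1) (4,2,2,1) (4,2,3,1) (4,2,4,1) — 6.
Research=4: (3,2,2,1) (3,2,3,1) (3,2,4,1) (4,2,2,1) (4,2,3,1) (4,2,4,1) — 6.
Summing: 6 + 6 + 6 + 6 = 24.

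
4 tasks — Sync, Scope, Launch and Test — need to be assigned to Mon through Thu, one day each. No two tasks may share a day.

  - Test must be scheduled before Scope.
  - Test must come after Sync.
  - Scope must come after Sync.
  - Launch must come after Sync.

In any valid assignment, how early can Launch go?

Tue

Precedence pushes Launch to at least Tue.
Launch at Tue is achievable: Launch -> Tue; Sync -> Mon; Test -> Wed; Scope -> Thu.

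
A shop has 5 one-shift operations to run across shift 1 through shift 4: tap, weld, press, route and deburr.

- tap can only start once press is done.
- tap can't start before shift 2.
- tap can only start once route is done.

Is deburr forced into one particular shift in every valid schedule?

deburr can be shift 1 (e.g. weld in shift 1; deburr in shift 1; route in shift 1; tap in shift 2; press in shift 1) or shift 2 (e.g. deburr=shift 2; press=shift 1; route=shift 1; weld=shift 1; tap=shift 2).

No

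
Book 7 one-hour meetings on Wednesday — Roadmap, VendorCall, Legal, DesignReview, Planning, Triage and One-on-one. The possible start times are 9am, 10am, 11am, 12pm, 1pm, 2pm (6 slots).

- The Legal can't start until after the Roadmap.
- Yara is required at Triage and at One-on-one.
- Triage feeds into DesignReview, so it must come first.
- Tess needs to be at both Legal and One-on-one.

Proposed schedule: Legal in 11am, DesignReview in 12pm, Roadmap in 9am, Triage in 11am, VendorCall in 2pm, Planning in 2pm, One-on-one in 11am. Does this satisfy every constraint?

The Legal can't start until after the Roadmap — holds.
Yara is required at Triage and at One-on-one — violated.
Tess needs to be at both Legal and One-on-one — violated.
Triage feeds into DesignReview, so it must come first — holds.

Invalid. Tess needs to be at both Legal and One-on-one.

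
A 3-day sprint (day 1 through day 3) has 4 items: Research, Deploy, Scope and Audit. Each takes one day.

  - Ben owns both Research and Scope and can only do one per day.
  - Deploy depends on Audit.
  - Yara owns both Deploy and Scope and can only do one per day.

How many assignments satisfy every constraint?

12

Splitting on Research: it can be day 1 (3), day 2 (4), day 3 (5). Listing each branch's schedules as (Deploy, Scope, Audit) by day number:
Research=day 1: (2,3,1) (3,2,1) (3,2,2) — 3.
Research=day 2: (2,1,1) (2,3,1) (3,1,1) (3,1,2) — 4.
Research=day 3: (2,1,1) (3,1,1) (3,1,2) (3,2,1) (3,2,2) — 5.
Summing: 3 + 4 + 5 = 12.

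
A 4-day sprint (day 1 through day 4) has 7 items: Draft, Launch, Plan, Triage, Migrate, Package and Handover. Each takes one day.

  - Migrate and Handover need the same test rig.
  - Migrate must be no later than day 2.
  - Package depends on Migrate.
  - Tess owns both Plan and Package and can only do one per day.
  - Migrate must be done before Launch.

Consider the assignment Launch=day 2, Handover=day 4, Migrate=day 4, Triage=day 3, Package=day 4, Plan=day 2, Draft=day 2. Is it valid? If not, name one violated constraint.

No — it violates: Migrate must be no later than day 2

Migrate must be done before Launch — violated.
Package depends on Migrate — violated.
Migrate must be no later than day 2 — violated.
Migrate and Handover need the same test rig — violated.
Tess owns both Plan and Package and can only do one per day — holds.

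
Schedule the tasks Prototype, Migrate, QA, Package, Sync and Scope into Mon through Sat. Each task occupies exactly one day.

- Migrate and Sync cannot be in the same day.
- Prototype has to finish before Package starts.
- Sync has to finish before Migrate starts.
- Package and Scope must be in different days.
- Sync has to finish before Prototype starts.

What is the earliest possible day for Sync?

Mon

Downstream work caps Sync at Thu.
Sync at Mon is achievable: Scope in Mon, Package in Wed, QA in Mon, Sync in Mon, Migrate in Tue, Prototype in Tue.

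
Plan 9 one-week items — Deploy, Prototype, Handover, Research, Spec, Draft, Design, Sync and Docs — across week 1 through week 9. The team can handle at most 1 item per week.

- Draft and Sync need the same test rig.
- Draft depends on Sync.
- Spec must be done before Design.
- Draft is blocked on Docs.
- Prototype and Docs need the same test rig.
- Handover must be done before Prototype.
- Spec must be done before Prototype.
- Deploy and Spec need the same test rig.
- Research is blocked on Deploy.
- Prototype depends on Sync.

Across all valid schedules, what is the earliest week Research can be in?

Precedence pushes Research to at least week 2.
Research at week 2 is achievable: Sync in week 4; Handover in week 5; Docs in week 7; Deploy in week 1; Prototype in week 6; Design in week 9; Research in week 2; Spec in week 3; Draft in week 8.

week 2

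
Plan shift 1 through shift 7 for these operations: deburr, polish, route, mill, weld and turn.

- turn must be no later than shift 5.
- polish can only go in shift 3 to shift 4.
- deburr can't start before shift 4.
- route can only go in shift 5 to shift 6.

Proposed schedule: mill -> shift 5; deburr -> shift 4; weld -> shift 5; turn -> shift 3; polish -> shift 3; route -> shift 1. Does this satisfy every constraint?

polish can only go in shift 3 to shift 4 — holds.
route can only go in shift 5 to shift 6 — violated.
turn must be no later than shift 5 — holds.
deburr can't start before shift 4 — holds.

No — it violates: route can only go in shift 5 to shift 6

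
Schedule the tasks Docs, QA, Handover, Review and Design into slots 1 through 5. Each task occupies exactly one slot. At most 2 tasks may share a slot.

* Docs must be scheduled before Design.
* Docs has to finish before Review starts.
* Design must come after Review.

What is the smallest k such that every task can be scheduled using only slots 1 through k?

The precedence chain requires at least 3 distinct slots.
With at most 2 per slot and 5 tasks, at least 3 slots are needed.
3 works (last occupied slot: 3): for example Review in 2; Design in 3; Docs in 1; QA in 1; Handover in 2.

3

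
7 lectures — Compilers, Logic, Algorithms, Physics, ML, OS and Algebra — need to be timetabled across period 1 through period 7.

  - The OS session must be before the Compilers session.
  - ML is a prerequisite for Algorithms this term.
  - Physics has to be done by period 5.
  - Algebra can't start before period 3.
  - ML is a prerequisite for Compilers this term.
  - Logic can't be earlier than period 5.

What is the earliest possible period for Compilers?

Precedence pushes Compilers to at least period 2.
Compilers at period 2 is achievable: OS=period 1; Algorithms=period 2; ML=period 1; Compilers=period 2; Algebra=period 3; Physics=period 1; Logic=period 5.

period 2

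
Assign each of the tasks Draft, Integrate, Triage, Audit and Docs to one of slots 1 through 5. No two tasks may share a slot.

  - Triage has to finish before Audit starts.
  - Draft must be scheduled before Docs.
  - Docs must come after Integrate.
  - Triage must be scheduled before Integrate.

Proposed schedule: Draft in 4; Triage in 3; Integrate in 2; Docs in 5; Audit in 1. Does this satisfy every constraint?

Triage has to finish before Audit starts — violated.
Triage must be scheduled before Integrate — violated.
Docs must come after Integrate — holds.
Draft must be scheduled before Docs — holds.
No two tasks may share a slot — holds.

No — it violates: Triage has to finish before Audit starts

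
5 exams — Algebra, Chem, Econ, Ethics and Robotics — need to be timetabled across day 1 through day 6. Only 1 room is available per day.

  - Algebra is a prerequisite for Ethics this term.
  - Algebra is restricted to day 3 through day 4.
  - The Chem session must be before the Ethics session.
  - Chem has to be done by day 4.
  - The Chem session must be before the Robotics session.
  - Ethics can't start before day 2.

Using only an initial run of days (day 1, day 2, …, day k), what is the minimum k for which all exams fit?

5

The precedence chain requires at least 2 distinct days.
With at most 1 per day and 5 exams, at least 5 days are needed.
Propagating the time windows through the other constraints, Ethics can't land before day 4, so the schedule must run through at least day 4.
5 works (last occupied day: day 5): for example Ethics -> day 4; Chem -> day 1; Econ -> day 5; Robotics -> day 2; Algebra -> day 3.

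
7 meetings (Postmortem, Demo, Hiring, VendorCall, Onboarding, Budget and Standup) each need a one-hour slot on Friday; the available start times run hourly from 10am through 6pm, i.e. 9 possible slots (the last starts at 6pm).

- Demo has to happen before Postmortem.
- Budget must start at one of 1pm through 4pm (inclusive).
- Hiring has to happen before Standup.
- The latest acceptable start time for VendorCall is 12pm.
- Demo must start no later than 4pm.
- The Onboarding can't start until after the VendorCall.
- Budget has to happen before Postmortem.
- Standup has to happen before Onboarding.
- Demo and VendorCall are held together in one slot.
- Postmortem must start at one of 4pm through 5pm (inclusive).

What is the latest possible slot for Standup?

5pm

Precedence pushes Standup to at least 11am; downstream work caps Standup at 5pm.
Standup at 5pm is achievable: Standup in 5pm; Postmortem in 4pm; VendorCall in 10am; Hiring in 10am; Budget in 1pm; Onboarding in 6pm; Demo in 10am.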